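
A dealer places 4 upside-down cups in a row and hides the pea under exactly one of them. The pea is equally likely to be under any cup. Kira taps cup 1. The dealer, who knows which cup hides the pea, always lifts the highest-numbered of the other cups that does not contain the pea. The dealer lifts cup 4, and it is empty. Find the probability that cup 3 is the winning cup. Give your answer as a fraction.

Apply Bayes' rule, conditioning on where the pea actually is.
If it is under any of cups 1, 2, and 3 (prior 1/4 each): cup 4 is the highest-numbered option available, probability 1; weight (1/4)·1 = 1/4 each.
If it is under cup 4 (prior 1/4): the dealer opened cup 4, so this case is ruled out; weight (1/4)·0 = 0.
The weights sum to 3/4.
So P(the pea under cup 3 | the dealer opened cup 4) = (1/4) / (3/4) = 1/3.

1/3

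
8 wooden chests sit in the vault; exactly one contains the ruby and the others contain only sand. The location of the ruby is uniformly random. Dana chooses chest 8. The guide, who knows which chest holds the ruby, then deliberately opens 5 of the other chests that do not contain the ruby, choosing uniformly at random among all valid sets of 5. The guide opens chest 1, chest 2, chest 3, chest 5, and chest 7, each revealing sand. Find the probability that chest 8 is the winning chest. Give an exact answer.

1/8

Condition on the true location of the ruby.
If it is in any of chests 1, 2, 3, 5, and 7 (prior 1/8 each): that chest was opened and seen not to hold the prize — ruled out; weight (1/8)·0 = 0 each.
If it is in either of chests 4 and 6 (prior 1/8 each): the guide has 6 equally likely choices, so probability 1/6; weight (1/8)·(1/6) = 1/48 each.
If it is in chest 8 (prior 1/8): the guide has 21 equally likely choices, so probability 1/21; weight (1/8)·(1/21) = 1/168.
The weights sum to 1/21.
So P(the ruby in chest 8 | the guide opened chest 1, chest 2, chest 3, chest 5, and chest 7) = (1/168) / (1/21) = 1/8.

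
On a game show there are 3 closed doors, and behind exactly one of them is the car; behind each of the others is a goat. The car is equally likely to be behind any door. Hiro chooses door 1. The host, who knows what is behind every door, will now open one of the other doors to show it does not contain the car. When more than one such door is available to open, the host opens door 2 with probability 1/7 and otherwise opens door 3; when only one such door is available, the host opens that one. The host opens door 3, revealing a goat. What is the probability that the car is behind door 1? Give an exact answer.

Apply Bayes' rule, conditioning on where the car actually is.
If it is behind door 1 (prior 1/3): door 2 is available but not opened, probability 6/7; weight (1/3)·(6/7) = 2/7.
If it is behind door 2 (prior 1/3): only door 3 is available, probability 1; weight (1/3)·1 = 1/3.
If it is behind door 3 (prior 1/3): the host opened door 3, so this case is ruled out; weight (1/3)·0 = 0.
The weights sum to 13/21.
So P(the car behind door 1 | the host opened door 3) = (2/7) / (13/21) = 6/13.

6/13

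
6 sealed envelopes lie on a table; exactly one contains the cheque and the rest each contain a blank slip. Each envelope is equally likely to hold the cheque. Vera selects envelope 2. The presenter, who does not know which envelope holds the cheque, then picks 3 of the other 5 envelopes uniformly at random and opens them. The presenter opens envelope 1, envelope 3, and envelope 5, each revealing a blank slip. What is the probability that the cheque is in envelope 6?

1/3

Condition on the true location of the cheque.
If it is in any of envelopes 1, 3, and 5 (prior 1/6 each): that envelope was opened and seen not to hold the prize — ruled out; weight (1/6)·0 = 0 each.
If it is in any of envelopes 2, 4, and 6 (prior 1/6 each): the presenter picks exactly this set with probability 1/10 regardless, and none is the prize; weight (1/6)·(1/10) = 1/60 each.
The weights sum to 1/20.
So P(the cheque in envelope 6 | the presenter opened envelope 1, envelope 3, and envelope 5) = (1/60) / (1/20) = 1/3.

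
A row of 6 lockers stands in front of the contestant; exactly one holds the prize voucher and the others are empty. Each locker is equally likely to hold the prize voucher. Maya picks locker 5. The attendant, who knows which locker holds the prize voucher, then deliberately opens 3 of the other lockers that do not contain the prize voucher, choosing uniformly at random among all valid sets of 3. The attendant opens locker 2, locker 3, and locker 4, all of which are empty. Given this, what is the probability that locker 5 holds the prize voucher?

1/6

Condition on the true location of the prize voucher.
If it is in either of lockers 1 and 6 (prior 1/6 each): the attendant has 4 equally likely choices, so probability 1/4; weight (1/6)·(1/4) = 1/24 each.
If it is in any of lockers 2, 3, and 4 (prior 1/6 each): that locker was opened and seen not to hold the prize — ruled out; weight (1/6)·0 = 0 each.
If it is in locker 5 (prior 1/6): the attendant has 10 equally likely choices, so probability 1/10; weight (1/6)·(1/10) = 1/60.
The weights sum to 1/10.
So P(the prize voucher in locker 5 | the attendant opened locker 2, locker 3, and locker 4) = (1/60) / (1/10) = 1/6.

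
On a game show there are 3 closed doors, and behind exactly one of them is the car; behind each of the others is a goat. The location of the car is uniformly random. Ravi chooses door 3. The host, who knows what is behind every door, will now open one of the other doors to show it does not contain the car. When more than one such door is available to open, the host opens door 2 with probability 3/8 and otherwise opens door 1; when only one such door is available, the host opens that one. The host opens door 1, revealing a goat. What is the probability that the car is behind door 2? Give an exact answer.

Consider each possible location of the car in turn.
If it is behind door 1 (prior 1/3): the host opened door 1, so this case is ruled out; weight (1/3)·0 = 0.
If it is behind door 2 (prior 1/3): only door 1 is available, probability 1; weight (1/3)·1 = 1/3.
If it is behind door 3 (prior 1/3): door 2 is available but not opened, probability 5/8; weight (1/3)·(5/8) = 5/24.
The weights sum to 13/24.
So P(the car behind door 2 | the host opened door 1) = (1/3) / (13/24) = 8/13.

8/13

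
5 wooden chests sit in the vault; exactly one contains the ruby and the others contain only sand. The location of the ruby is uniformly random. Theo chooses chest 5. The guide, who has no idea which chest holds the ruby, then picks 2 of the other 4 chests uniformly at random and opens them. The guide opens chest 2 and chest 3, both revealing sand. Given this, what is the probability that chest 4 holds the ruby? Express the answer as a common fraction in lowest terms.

1/3

Apply Bayes' rule, conditioning on where the ruby actually is.
If it is in any of chests 1, 4, and 5 (prior 1/5 each): the guide picks exactly this set with probability 1/6 regardless, and none is the prize; weight (1/5)·(1/6) = 1/30 each.
If it is in either of chests 2 and 3 (prior 1/5 each): that chest was opened and seen not to hold the prize — ruled out; weight (1/5)·0 = 0 each.
The weights sum to 1/10.
So P(the ruby in chest 4 | the guide opened chest 2 and chest 3) = (1/30) / (1/10) = 1/3.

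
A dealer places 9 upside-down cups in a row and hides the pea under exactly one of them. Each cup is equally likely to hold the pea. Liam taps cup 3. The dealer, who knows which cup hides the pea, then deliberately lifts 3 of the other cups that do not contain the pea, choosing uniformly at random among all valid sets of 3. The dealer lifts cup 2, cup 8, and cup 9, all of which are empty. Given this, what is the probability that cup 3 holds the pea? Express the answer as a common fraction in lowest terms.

1/9

Condition on the true location of the pea.
If it is under any of cups 1, 4, 5, 6, and 7 (prior 1/9 each): the dealer has 35 equally likely choices, so probability 1/35; weight (1/9)·(1/35) = 1/315 each.
If it is under any of cups 2, 8, and 9 (prior 1/9 each): that cup was opened and seen not to hold the prize — ruled out; weight (1/9)·0 = 0 each.
If it is under cup 3 (prior 1/9): the dealer has 56 equally likely choices, so probability 1/56; weight (1/9)·(1/56) = 1/504.
The weights sum to 1/56.
So P(the pea under cup 3 | the dealer opened cup 2, cup 8, and cup 9) = (1/504) / (1/56) = 1/9.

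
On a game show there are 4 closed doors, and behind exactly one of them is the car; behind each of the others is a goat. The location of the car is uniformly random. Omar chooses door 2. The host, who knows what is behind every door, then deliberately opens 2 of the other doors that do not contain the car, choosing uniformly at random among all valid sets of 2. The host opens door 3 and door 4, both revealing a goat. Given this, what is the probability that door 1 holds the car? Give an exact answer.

3/4

Condition on the true location of the car.
If it is behind door 1 (prior 1/4): the host has no choice, probability 1; weight (1/4)·1 = 1/4.
If it is behind door 2 (prior 1/4): the host has 3 equally likely choices, so probability 1/3; weight (1/4)·(1/3) = 1/12.
If it is behind either of doors 3 and 4 (prior 1/4 each): that door was opened and seen not to hold the prize — ruled out; weight (1/4)·0 = 0 each.
The weights sum to 1/3.
So P(the car behind door 1 | the host opened door 3 and door 4) = (1/4) / (1/3) = 3/4.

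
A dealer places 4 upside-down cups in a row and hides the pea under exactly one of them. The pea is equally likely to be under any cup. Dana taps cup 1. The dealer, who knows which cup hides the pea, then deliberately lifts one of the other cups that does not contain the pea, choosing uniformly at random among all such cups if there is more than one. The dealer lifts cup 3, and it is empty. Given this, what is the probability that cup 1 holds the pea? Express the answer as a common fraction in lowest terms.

Apply Bayes' rule, conditioning on where the pea actually is.
If it is under cup 1 (prior 1/4): the dealer has 3 equally likely choices, so probability 1/3; weight (1/4)·(1/3) = 1/12.
If it is under either of cups 2 and 4 (prior 1/4 each): the dealer has 2 equally likely choices, so probability 1/2; weight (1/4)·(1/2) = 1/8 each.
If it is under cup 3 (prior 1/4): the dealer opened cup 3, so this case is ruled out; weight (1/4)·0 = 0.
The weights sum to 1/3.
So P(the pea under cup 1 | the dealer opened cup 3) = (1/12) / (1/3) = 1/4.

1/4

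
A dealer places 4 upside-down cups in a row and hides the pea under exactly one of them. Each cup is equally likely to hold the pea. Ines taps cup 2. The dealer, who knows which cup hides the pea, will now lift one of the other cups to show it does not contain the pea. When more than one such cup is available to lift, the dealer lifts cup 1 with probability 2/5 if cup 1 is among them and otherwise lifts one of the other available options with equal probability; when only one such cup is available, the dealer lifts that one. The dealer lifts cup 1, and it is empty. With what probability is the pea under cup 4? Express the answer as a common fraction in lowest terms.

1/3

Apply Bayes' rule, conditioning on where the pea actually is.
If it is under cup 1 (prior 1/4): the dealer opened cup 1, so this case is ruled out; weight (1/4)·0 = 0.
If it is under any of cups 2, 3, and 4 (prior 1/4 each): cup 1 is available, opened with probability 2/5; weight (1/4)·(2/5) = 1/10 each.
The weights sum to 3/10.
So P(the pea under cup 4 | the dealer opened cup 1) = (1/10) / (3/10) = 1/3.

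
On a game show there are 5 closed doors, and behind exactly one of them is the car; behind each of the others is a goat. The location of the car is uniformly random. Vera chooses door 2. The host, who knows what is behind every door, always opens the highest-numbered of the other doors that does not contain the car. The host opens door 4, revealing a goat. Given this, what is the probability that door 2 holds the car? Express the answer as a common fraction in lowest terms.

0

Condition on the true location of the car.
If it is behind any of doors 1, 2, and 3 (prior 1/5 each): the host would have opened door 5 instead, probability 0; weight (1/5)·0 = 0 each.
If it is behind door 4 (prior 1/5): the host opened door 4, so this case is ruled out; weight (1/5)·0 = 0.
If it is behind door 5 (prior 1/5): door 4 is the highest-numbered option available, probability 1; weight (1/5)·1 = 1/5.
The weights sum to 1/5.
So P(the car behind door 2 | the host opened door 4) = 0 / (1/5) = 0.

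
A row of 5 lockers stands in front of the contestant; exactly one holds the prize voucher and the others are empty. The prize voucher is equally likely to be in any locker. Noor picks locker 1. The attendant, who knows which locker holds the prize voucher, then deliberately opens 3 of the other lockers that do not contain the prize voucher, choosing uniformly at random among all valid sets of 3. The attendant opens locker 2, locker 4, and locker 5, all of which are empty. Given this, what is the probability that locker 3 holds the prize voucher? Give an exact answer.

Apply Bayes' rule, conditioning on where the prize voucher actually is.
If it is in locker 1 (prior 1/5): the attendant has 4 equally likely choices, so probability 1/4; weight (1/5)·(1/4) = 1/20.
If it is in any of lockers 2, 4, and 5 (prior 1/5 each): that locker was opened and seen not to hold the prize — ruled out; weight (1/5)·0 = 0 each.
If it is in locker 3 (prior 1/5): the attendant has no choice, probability 1; weight (1/5)·1 = 1/5.
The weights sum to 1/4.
So P(the prize voucher in locker 3 | the attendant opened locker 2, locker 4, and locker 5) = (1/5) / (1/4) = 4/5.

4/5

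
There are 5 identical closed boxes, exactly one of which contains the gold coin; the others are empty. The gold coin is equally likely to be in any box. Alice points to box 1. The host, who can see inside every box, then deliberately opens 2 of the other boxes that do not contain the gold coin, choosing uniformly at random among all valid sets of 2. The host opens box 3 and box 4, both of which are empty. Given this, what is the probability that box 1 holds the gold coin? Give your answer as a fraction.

1/5

Condition on the true location of the gold coin.
If it is in box 1 (prior 1/5): the host has 6 equally likely choices, so probability 1/6; weight (1/5)·(1/6) = 1/30.
If it is in either of boxes 2 and 5 (prior 1/5 each): the host has 3 equally likely choices, so probability 1/3; weight (1/5)·(1/3) = 1/15 each.
If it is in either of boxes 3 and 4 (prior 1/5 each): that box was opened and seen not to hold the prize — ruled out; weight (1/5)·0 = 0 each.
The weights sum to 1/6.
So P(the gold coin in box 1 | the host opened box 3 and box 4) = (1/30) / (1/6) = 1/5.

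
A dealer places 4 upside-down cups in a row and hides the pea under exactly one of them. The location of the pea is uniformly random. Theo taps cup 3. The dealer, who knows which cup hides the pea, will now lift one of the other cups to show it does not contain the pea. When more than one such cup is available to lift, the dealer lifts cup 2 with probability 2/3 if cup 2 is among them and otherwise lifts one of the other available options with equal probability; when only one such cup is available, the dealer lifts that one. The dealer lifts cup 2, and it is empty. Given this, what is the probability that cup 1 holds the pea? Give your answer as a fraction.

1/3

Consider each possible location of the pea in turn.
If it is under any of cups 1, 3, and 4 (prior 1/4 each): cup 2 is available, opened with probability 2/3; weight (1/4)·(2/3) = 1/6 each.
If it is under cup 2 (prior 1/4): the dealer opened cup 2, so this case is ruled out; weight (1/4)·0 = 0.
The weights sum to 1/2.
So P(the pea under cup 1 | the dealer opened cup 2) = (1/6) / (1/2) = 1/3.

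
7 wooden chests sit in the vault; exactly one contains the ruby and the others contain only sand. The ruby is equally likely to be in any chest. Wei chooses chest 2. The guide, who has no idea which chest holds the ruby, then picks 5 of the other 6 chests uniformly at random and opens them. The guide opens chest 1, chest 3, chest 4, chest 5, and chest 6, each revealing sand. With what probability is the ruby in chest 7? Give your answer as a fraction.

Condition on the true location of the ruby.
If it is in any of chests 1, 3, 4, 5, and 6 (prior 1/7 each): that chest was opened and seen not to hold the prize — ruled out; weight (1/7)·0 = 0 each.
If it is in either of chests 2 and 7 (prior 1/7 each): the guide picks exactly this set with probability 1/6 regardless, and none is the prize; weight (1/7)·(1/6) = 1/42 each.
The weights sum to 1/21.
So P(the ruby in chest 7 | the guide opened chest 1, chest 3, chest 4, chest 5, and chest 6) = (1/42) / (1/21) = 1/2.

1/2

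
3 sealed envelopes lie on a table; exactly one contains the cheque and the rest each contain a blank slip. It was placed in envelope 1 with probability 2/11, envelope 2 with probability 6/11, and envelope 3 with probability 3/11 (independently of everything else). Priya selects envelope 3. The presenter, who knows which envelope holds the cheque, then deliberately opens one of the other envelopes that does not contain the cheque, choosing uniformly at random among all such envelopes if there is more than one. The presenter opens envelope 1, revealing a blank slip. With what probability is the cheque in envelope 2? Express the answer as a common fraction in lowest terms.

Condition on the true location of the cheque.
If it is in envelope 1 (prior 2/11): the presenter opened envelope 1, so this case is ruled out; weight (2/11)·0 = 0.
If it is in envelope 2 (prior 6/11): the presenter has no choice, probability 1; weight (6/11)·1 = 6/11.
If it is in envelope 3 (prior 3/11): the presenter has 2 equally likely choices, so probability 1/2; weight (3/11)·(1/2) = 3/22.
The weights sum to 15/22.
So P(the cheque in envelope 2 | the presenter opened envelope 1) = (6/11) / (15/22) = 4/5.

4/5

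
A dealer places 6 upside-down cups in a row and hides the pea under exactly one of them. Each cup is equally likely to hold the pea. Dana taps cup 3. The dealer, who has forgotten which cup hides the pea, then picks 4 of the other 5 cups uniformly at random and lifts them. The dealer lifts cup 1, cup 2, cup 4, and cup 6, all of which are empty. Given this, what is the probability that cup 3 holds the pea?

Apply Bayes' rule, conditioning on where the pea actually is.
If it is under any of cups 1, 2, 4, and 6 (prior 1/6 each): that cup was opened and seen not to hold the prize — ruled out; weight (1/6)·0 = 0 each.
If it is under either of cups 3 and 5 (prior 1/6 each): the dealer picks exactly this set with probability 1/5 regardless, and none is the prize; weight (1/6)·(1/5) = 1/30 each.
The weights sum to 1/15.
So P(the pea under cup 3 | the dealer opened cup 1, cup 2, cup 4, and cup 6) = (1/30) / (1/15) = 1/2.

1/2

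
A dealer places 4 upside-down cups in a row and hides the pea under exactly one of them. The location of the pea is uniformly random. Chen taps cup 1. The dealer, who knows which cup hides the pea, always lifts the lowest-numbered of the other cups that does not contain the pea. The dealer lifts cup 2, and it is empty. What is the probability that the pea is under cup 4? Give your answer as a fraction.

1/3

Consider each possible location of the pea in turn.
If it is under any of cups 1, 3, and 4 (prior 1/4 each): cup 2 is the lowest-numbered option available, probability 1; weight (1/4)·1 = 1/4 each.
If it is under cup 2 (prior 1/4): the dealer opened cup 2, so this case is ruled out; weight (1/4)·0 = 0.
The weights sum to 3/4.
So P(the pea under cup 4 | the dealer opened cup 2) = (1/4) / (3/4) = 1/3.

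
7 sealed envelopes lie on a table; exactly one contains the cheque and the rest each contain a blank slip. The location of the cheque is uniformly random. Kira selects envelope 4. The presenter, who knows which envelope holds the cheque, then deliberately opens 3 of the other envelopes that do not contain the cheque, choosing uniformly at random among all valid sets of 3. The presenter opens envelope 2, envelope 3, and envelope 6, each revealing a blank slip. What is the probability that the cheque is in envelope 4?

1/7

Apply Bayes' rule, conditioning on where the cheque actually is.
If it is in any of envelopes 1, 5, and 7 (prior 1/7 each): the presenter has 10 equally likely choices, so probability 1/10; weight (1/7)·(1/10) = 1/70 each.
If it is in any of envelopes 2, 3, and 6 (prior 1/7 each): that envelope was opened and seen not to hold the prize — ruled out; weight (1/7)·0 = 0 each.
If it is in envelope 4 (prior 1/7): the presenter has 20 equally likely choices, so probability 1/20; weight (1/7)·(1/20) = 1/140.
The weights sum to 1/20.
So P(the cheque in envelope 4 | the presenter opened envelope 2, envelope 3, and envelope 6) = (1/140) / (1/20) = 1/7.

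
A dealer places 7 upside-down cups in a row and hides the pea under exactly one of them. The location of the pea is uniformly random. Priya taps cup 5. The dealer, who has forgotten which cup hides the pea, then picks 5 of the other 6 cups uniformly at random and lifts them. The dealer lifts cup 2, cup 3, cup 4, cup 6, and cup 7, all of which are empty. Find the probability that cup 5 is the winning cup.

Because the dealer chose which cups to lift without knowing where the pea is, the choice is independent of the prize location. Learning that none of the 5 opened cups holds the pea simply rules out those 5 locations and leaves the remaining 2 cups still equally likely by symmetry.
So P(the pea under cup 5) = 1/2.

1/2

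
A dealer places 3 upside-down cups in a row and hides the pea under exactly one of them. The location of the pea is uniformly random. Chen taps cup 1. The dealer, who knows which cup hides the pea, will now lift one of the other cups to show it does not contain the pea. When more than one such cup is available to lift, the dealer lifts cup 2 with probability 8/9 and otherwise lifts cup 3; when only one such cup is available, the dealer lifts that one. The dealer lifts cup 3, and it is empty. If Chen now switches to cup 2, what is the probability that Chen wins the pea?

9/10

Apply Bayes' rule, conditioning on where the pea actually is.
If it is under cup 1 (prior 1/3): cup 2 is available but not opened, probability 1/9; weight (1/3)·(1/9) = 1/27.
If it is under cup 2 (prior 1/3): only cup 3 is available, probability 1; weight (1/3)·1 = 1/3.
If it is under cup 3 (prior 1/3): the dealer opened cup 3, so this case is ruled out; weight (1/3)·0 = 0.
The weights sum to 10/27.
So P(the pea under cup 2 | the dealer opened cup 3) = (1/3) / (10/27) = 9/10.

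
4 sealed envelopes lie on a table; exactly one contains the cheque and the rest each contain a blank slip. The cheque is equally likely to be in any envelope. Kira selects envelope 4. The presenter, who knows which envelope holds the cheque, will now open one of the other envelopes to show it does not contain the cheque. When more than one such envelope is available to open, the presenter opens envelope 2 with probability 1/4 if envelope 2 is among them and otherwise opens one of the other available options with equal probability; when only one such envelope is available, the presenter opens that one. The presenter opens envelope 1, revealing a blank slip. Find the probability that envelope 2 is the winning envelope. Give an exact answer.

Condition on the true location of the cheque.
If it is in envelope 1 (prior 1/4): the presenter opened envelope 1, so this case is ruled out; weight (1/4)·0 = 0.
If it is in envelope 2 (prior 1/4): envelope 2 holds the prize so is unavailable; the presenter chooses uniformly among the 2 others, probability 1/2; weight (1/4)·(1/2) = 1/8.
If it is in envelope 3 (prior 1/4): envelope 2 is available but not opened, probability 3/4; weight (1/4)·(3/4) = 3/16.
If it is in envelope 4 (prior 1/4): envelope 2 is available but not opened; envelope 1 gets probability (1 − 1/4)/2 = 3/8; weight (1/4)·(3/8) = 3/32.
The weights sum to 13/32.
So P(the cheque in envelope 2 | the presenter opened envelope 1) = (1/8) / (13/32) = 4/13.

4/13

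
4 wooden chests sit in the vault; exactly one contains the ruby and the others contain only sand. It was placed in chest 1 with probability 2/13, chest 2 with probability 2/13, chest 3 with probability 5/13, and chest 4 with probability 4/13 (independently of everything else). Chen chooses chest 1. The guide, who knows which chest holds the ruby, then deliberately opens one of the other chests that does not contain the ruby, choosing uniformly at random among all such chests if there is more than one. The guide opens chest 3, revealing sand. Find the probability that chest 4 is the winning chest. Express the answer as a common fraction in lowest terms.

Condition on the true location of the ruby.
If it is in chest 1 (prior 2/13): the guide has 3 equally likely choices, so probability 1/3; weight (2/13)·(1/3) = 2/39.
If it is in chest 2 (prior 2/13): the guide has 2 equally likely choices, so probability 1/2; weight (2/13)·(1/2) = 1/13.
If it is in chest 3 (prior 5/13): the guide opened chest 3, so this case is ruled out; weight (5/13)·0 = 0.
If it is in chest 4 (prior 4/13): the guide has 2 equally likely choices, so probability 1/2; weight (4/13)·(1/2) = 2/13.
The weights sum to 11/39.
So P(the ruby in chest 4 | the guide opened chest 3) = (2/13) / (11/39) = 6/11.

6/11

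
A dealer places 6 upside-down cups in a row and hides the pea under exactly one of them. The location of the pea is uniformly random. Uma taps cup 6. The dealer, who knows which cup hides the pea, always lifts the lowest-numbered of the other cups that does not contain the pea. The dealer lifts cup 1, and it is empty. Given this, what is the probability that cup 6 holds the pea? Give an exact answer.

Apply Bayes' rule, conditioning on where the pea actually is.
If it is under cup 1 (prior 1/6): the dealer opened cup 1, so this case is ruled out; weight (1/6)·0 = 0.
If it is under any of cups 2, 3, 4, 5, and 6 (prior 1/6 each): cup 1 is the lowest-numbered option available, probability 1; weight (1/6)·1 = 1/6 each.
The weights sum to 5/6.
So P(the pea under cup 6 | the dealer opened cup 1) = (1/6) / (5/6) = 1/5.

1/5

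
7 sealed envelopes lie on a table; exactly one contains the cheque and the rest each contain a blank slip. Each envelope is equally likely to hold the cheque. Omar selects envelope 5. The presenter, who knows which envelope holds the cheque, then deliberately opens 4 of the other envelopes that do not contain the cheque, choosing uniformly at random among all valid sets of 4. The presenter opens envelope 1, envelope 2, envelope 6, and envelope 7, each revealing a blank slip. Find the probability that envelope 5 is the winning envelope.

1/7

Apply Bayes' rule, conditioning on where the cheque actually is.
If it is in any of envelopes 1, 2, 6, and 7 (prior 1/7 each): that envelope was opened and seen not to hold the prize — ruled out; weight (1/7)·0 = 0 each.
If it is in either of envelopes 3 and 4 (prior 1/7 each): the presenter has 5 equally likely choices, so probability 1/5; weight (1/7)·(1/5) = 1/35 each.
If it is in envelope 5 (prior 1/7): the presenter has 15 equally likely choices, so probability 1/15; weight (1/7)·(1/15) = 1/105.
The weights sum to 1/15.
So P(the cheque in envelope 5 | the presenter opened envelope 1, envelope 2, envelope 6, and envelope 7) = (1/105) / (1/15) = 1/7.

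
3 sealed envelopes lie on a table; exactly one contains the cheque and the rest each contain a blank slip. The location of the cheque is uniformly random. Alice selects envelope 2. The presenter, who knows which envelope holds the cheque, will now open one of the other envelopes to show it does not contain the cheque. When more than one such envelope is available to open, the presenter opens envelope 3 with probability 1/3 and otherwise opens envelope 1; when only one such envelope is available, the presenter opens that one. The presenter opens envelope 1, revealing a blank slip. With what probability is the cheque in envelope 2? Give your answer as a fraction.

Consider each possible location of the cheque in turn.
If it is in envelope 1 (prior 1/3): the presenter opened envelope 1, so this case is ruled out; weight (1/3)·0 = 0.
If it is in envelope 2 (prior 1/3): envelope 3 is available but not opened, probability 2/3; weight (1/3)·(2/3) = 2/9.
If it is in envelope 3 (prior 1/3): only envelope 1 is available, probability 1; weight (1/3)·1 = 1/3.
The weights sum to 5/9.
So P(the cheque in envelope 2 | the presenter opened envelope 1) = (2/9) / (5/9) = 2/5.

2/5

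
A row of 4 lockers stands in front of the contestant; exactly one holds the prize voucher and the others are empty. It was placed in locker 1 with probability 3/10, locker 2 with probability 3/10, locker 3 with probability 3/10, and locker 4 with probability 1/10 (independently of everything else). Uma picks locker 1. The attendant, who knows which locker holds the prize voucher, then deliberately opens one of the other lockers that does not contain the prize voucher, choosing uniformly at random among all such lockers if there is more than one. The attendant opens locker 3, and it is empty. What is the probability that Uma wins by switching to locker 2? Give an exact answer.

1/2

Consider each possible location of the prize voucher in turn.
If it is in locker 1 (prior 3/10): the attendant has 3 equally likely choices, so probability 1/3; weight (3/10)·(1/3) = 1/10.
If it is in locker 2 (prior 3/10): the attendant has 2 equally likely choices, so probability 1/2; weight (3/10)·(1/2) = 3/20.
If it is in locker 3 (prior 3/10): the attendant opened locker 3, so this case is ruled out; weight (3/10)·0 = 0.
If it is in locker 4 (prior 1/10): the attendant has 2 equally likely choices, so probability 1/2; weight (1/10)·(1/2) = 1/20.
The weights sum to 3/10.
So P(the prize voucher in locker 2 | the attendant opened locker 3) = (3/20) / (3/10) = 1/2.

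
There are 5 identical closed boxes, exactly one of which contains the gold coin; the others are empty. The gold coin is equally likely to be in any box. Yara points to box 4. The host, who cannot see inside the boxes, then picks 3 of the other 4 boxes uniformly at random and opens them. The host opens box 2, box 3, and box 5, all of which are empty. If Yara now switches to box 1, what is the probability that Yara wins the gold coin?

Because the host chose which boxes to open without knowing where the gold coin is, the choice is independent of the prize location. Learning that none of the 3 opened boxes holds the gold coin simply rules out those 3 locations and leaves the remaining 2 boxes still equally likely by symmetry.
So P(the gold coin in box 1) = 1/2.

1/2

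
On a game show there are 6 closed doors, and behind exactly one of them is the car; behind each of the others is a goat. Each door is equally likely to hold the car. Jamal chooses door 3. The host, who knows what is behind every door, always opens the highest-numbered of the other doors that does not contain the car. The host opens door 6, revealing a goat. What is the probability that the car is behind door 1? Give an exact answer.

1/5

Condition on the true location of the car.
If it is behind any of doors 1, 2, 3, 4, and 5 (prior 1/6 each): door 6 is the highest-numbered option available, probability 1; weight (1/6)·1 = 1/6 each.
If it is behind door 6 (prior 1/6): the host opened door 6, so this case is ruled out; weight (1/6)·0 = 0.
The weights sum to 5/6.
So P(the car behind door 1 | the host opened door 6) = (1/6) / (5/6) = 1/5.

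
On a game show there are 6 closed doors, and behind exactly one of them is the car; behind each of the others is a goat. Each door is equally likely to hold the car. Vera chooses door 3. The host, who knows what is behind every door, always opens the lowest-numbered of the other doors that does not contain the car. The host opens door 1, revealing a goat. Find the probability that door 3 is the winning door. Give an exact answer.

1/5

Condition on the true location of the car.
If it is behind door 1 (prior 1/6): the host opened door 1, so this case is ruled out; weight (1/6)·0 = 0.
If it is behind any of doors 2, 3, 4, 5, and 6 (prior 1/6 each): door 1 is the lowest-numbered option available, probability 1; weight (1/6)·1 = 1/6 each.
The weights sum to 5/6.
So P(the car behind door 3 | the host opened door 1) = (1/6) / (5/6) = 1/5.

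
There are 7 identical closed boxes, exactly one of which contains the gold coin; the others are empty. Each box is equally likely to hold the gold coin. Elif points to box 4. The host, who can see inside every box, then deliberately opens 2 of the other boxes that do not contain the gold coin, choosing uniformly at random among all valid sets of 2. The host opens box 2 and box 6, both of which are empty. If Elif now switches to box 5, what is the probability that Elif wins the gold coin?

Apply Bayes' rule, conditioning on where the gold coin actually is.
If it is in any of boxes 1, 3, 5, and 7 (prior 1/7 each): the host has 10 equally likely choices, so probability 1/10; weight (1/7)·(1/10) = 1/70 each.
If it is in either of boxes 2 and 6 (prior 1/7 each): that box was opened and seen not to hold the prize — ruled out; weight (1/7)·0 = 0 each.
If it is in box 4 (prior 1/7): the host has 15 equally likely choices, so probability 1/15; weight (1/7)·(1/15) = 1/105.
The weights sum to 1/15.
So P(the gold coin in box 5 | the host opened box 2 and box 6) = (1/70) / (1/15) = 3/14.

3/14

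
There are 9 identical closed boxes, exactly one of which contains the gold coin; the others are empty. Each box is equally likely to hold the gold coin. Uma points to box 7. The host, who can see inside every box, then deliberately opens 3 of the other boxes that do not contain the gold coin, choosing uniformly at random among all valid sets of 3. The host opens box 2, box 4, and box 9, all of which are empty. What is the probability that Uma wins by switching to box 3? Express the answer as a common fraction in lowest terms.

8/45

Condition on the true location of the gold coin.
If it is in any of boxes 1, 3, 5, 6, and 8 (prior 1/9 each): the host has 35 equally likely choices, so probability 1/35; weight (1/9)·(1/35) = 1/315 each.
If it is in any of boxes 2, 4, and 9 (prior 1/9 each): that box was opened and seen not to hold the prize — ruled out; weight (1/9)·0 = 0 each.
If it is in box 7 (prior 1/9): the host has 56 equally likely choices, so probability 1/56; weight (1/9)·(1/56) = 1/504.
The weights sum to 1/56.
So P(the gold coin in box 3 | the host opened box 2, box 4, and box 9) = (1/315) / (1/56) = 8/45.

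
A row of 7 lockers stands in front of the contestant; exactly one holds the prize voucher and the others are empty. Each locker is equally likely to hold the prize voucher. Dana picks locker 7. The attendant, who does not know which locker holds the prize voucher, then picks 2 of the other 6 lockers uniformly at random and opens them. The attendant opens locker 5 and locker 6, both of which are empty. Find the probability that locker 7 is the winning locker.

Consider each possible location of the prize voucher in turn.
If it is in any of lockers 1, 2, 3, 4, and 7 (prior 1/7 each): the attendant picks exactly this set with probability 1/15 regardless, and none is the prize; weight (1/7)·(1/15) = 1/105 each.
If it is in either of lockers 5 and 6 (prior 1/7 each): that locker was opened and seen not to hold the prize — ruled out; weight (1/7)·0 = 0 each.
The weights sum to 1/21.
So P(the prize voucher in locker 7 | the attendant opened locker 5 and locker 6) = (1/105) / (1/21) = 1/5.

1/5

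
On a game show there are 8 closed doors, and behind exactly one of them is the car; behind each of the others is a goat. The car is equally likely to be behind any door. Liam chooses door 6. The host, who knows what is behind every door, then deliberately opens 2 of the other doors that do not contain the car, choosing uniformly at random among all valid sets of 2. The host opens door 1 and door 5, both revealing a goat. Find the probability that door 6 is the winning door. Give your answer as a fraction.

Condition on the true location of the car.
If it is behind either of doors 1 and 5 (prior 1/8 each): that door was opened and seen not to hold the prize — ruled out; weight (1/8)·0 = 0 each.
If it is behind any of doors 2, 3, 4, 7, and 8 (prior 1/8 each): the host has 15 equally likely choices, so probability 1/15; weight (1/8)·(1/15) = 1/120 each.
If it is behind door 6 (prior 1/8): the host has 21 equally likely choices, so probability 1/21; weight (1/8)·(1/21) = 1/168.
The weights sum to 1/21.
So P(the car behind door 6 | the host opened door 1 and door 5) = (1/168) / (1/21) = 1/8.

1/8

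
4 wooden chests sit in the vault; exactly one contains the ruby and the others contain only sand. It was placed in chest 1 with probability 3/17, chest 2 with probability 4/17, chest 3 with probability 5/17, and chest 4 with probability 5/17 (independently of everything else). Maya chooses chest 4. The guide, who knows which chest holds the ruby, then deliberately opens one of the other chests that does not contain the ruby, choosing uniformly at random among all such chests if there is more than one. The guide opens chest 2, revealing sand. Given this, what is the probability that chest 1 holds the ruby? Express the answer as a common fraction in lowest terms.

Apply Bayes' rule, conditioning on where the ruby actually is.
If it is in chest 1 (prior 3/17): the guide has 2 equally likely choices, so probability 1/2; weight (3/17)·(1/2) = 3/34.
If it is in chest 2 (prior 4/17): the guide opened chest 2, so this case is ruled out; weight (4/17)·0 = 0.
If it is in chest 3 (prior 5/17): the guide has 2 equally likely choices, so probability 1/2; weight (5/17)·(1/2) = 5/34.
If it is in chest 4 (prior 5/17): the guide has 3 equally likely choices, so probability 1/3; weight (5/17)·(1/3) = 5/51.
The weights sum to 1/3.
So P(the ruby in chest 1 | the guide opened chest 2) = (3/34) / (1/3) = 9/34.

9/34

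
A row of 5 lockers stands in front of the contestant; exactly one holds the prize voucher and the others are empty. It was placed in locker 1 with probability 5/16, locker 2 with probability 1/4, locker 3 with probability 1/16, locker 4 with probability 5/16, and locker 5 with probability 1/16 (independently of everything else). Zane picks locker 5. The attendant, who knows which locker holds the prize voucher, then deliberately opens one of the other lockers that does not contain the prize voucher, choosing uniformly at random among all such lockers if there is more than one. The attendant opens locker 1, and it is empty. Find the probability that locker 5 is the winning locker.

3/43

Condition on the true location of the prize voucher.
If it is in locker 1 (prior 5/16): the attendant opened locker 1, so this case is ruled out; weight (5/16)·0 = 0.
If it is in locker 2 (prior 1/4): the attendant has 3 equally likely choices, so probability 1/3; weight (1/4)·(1/3) = 1/12.
If it is in locker 3 (prior 1/16): the attendant has 3 equally likely choices, so probability 1/3; weight (1/16)·(1/3) = 1/48.
If it is in locker 4 (prior 5/16): the attendant has 3 equally likely choices, so probability 1/3; weight (5/16)·(1/3) = 5/48.
If it is in locker 5 (prior 1/16): the attendant has 4 equally likely choices, so probability 1/4; weight (1/16)·(1/4) = 1/64.
The weights sum to 43/192.
So P(the prize voucher in locker 5 | the attendant opened locker 1) = (1/64) / (43/192) = 3/43.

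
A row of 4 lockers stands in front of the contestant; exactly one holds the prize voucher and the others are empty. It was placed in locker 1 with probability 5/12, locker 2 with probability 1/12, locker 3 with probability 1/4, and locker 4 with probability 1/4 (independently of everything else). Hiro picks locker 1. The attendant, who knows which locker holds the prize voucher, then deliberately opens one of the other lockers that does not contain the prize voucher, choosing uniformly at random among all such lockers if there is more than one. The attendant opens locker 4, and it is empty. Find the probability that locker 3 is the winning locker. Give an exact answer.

Condition on the true location of the prize voucher.
If it is in locker 1 (prior 5/12): the attendant has 3 equally likely choices, so probability 1/3; weight (5/12)·(1/3) = 5/36.
If it is in locker 2 (prior 1/12): the attendant has 2 equally likely choices, so probability 1/2; weight (1/12)·(1/2) = 1/24.
If it is in locker 3 (prior 1/4): the attendant has 2 equally likely choices, so probability 1/2; weight (1/4)·(1/2) = 1/8.
If it is in locker 4 (prior 1/4): the attendant opened locker 4, so this case is ruled out; weight (1/4)·0 = 0.
The weights sum to 11/36.
So P(the prize voucher in locker 3 | the attendant opened locker 4) = (1/8) / (11/36) = 9/22.

9/22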